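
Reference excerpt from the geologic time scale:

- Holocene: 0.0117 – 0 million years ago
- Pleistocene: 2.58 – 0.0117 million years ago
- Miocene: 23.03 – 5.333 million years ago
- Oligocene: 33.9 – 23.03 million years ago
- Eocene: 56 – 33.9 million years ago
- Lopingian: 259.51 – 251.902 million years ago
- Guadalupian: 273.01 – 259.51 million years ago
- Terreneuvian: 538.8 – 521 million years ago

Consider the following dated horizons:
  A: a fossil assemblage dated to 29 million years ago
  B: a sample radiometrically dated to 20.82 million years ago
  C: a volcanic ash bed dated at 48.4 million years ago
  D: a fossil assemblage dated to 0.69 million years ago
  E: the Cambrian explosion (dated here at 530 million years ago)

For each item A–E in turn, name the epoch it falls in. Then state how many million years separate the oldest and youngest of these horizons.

A: 29 Ma lies in 33.9–23.03 Ma, so Oligocene.
B: 20.82 Ma lies in 23.03–5.333 Ma, so Miocene.
C: 48.4 Ma lies in 56–33.9 Ma, so Eocene.
D: 0.69 Ma lies in 2.58–0.0117 Ma, so Pleistocene.
E: 530 Ma lies in 538.8–521 Ma, so Terreneuvian.
Oldest = 530 Ma, youngest = 0.69 Ma → span 529.31 Myr.

A — Oligocene; B — Miocene; C — Eocene; D — Pleistocene; E — Terreneuvian; span 529.31 million years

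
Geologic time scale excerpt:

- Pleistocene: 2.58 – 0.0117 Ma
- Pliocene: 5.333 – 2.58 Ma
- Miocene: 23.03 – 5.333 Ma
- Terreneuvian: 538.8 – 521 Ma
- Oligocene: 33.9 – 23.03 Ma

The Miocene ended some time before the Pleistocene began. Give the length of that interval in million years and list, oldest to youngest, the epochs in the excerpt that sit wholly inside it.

The Miocene closes at 5.333 Ma and the Pleistocene opens at 2.58 Ma, so the interval is 5.333 − 2.58 = 2.753 Myr.
An epoch fits inside if it starts at or after 5.333 Ma and ends at or before 2.58 Ma; oldest first that gives Pliocene.

2.753 million years; Pliocene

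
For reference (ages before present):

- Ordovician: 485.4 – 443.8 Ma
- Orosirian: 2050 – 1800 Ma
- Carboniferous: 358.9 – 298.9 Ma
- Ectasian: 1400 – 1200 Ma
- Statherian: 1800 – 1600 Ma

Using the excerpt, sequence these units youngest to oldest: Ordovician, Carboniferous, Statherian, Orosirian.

Read off each span (Ma): Ordovician 485.4–443.8; Carboniferous 358.9–298.9; Statherian 1800–1600; Orosirian 2050–1800.
Larger Ma is older, so oldest→youngest is Orosirian, Statherian, Ordovician, Carboniferous; reverse it for youngest→oldest.

Carboniferous → Ordovician → Statherian → Orosirian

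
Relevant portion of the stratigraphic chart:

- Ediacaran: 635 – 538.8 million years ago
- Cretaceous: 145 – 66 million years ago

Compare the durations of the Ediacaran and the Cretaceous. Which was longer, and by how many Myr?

Ediacaran, by 17.2 million years

Ediacaran: 635 − 538.8 = 96.2 Myr.
Cretaceous: 145 − 66 = 79 Myr.
Difference: 96.2 − 79 = 17.2 Myr, so the Ediacaran was longer.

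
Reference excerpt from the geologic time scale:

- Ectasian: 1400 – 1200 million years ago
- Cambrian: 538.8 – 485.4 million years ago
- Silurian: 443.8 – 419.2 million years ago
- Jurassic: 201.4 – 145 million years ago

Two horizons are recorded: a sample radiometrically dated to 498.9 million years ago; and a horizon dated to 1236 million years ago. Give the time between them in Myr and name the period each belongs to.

737.1 million years apart; the first in the Cambrian, the second in the Ectasian

Elapsed time: 1236 − 498.9 = 737.1 Myr.
498.9 Ma lies within 538.8–485.4 Ma: Cambrian.
1236 Ma lies within 1400–1200 Ma: Ectasian.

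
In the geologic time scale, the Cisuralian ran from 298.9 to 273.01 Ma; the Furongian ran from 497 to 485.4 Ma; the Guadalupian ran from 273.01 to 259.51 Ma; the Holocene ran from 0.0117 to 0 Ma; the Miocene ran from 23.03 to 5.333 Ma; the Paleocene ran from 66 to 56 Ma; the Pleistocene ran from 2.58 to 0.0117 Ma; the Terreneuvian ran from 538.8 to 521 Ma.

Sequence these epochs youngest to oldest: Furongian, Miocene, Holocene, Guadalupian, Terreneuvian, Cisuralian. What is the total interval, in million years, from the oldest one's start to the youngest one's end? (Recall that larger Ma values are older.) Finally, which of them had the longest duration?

From the excerpt: Furongian 497–485.4; Miocene 23.03–5.333; Holocene 0.0117–0; Guadalupian 273.01–259.51; Terreneuvian 538.8–521; Cisuralian 298.9–273.01 (Ma).
Larger Ma is earlier, so the oldest is Terreneuvian and the youngest is Holocene; youngest to oldest: Holocene, Miocene, Guadalupian, Cisuralian, Furongian, Terreneuvian.
Oldest start 538.8 minus youngest end 0 gives 538.8 Myr overall.
Individual lengths (start − end): Terreneuvian 17.8; Cisuralian 25.89; Furongian 11.6; Holocene 0.0117; Guadalupian 13.5; Miocene 17.697. The largest is Cisuralian at 25.89 Myr.

Holocene → Miocene → Guadalupian → Cisuralian → Furongian → Terreneuvian; total span 538.8 Myr; longest is Cisuralian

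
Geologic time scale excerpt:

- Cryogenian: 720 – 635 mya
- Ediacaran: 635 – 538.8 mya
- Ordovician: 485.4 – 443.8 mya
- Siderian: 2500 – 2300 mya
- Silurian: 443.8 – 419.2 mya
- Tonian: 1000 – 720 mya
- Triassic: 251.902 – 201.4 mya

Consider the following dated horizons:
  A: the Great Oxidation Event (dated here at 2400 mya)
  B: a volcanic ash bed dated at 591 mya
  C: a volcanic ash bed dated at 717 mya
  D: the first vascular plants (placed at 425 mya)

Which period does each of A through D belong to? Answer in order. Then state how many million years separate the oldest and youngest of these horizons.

A: 2400 Ma lies in 2500–2300 Ma, so Siderian.
B: 591 Ma lies in 635–538.8 Ma, so Ediacaran.
C: 717 Ma lies in 720–635 Ma, so Cryogenian.
D: 425 Ma lies in 443.8–419.2 Ma, so Silurian.
Oldest = 2400 Ma, youngest = 425 Ma → span 1975 Myr.

A — Siderian; B — Ediacaran; C — Cryogenian; D — Silurian; span 1975 million years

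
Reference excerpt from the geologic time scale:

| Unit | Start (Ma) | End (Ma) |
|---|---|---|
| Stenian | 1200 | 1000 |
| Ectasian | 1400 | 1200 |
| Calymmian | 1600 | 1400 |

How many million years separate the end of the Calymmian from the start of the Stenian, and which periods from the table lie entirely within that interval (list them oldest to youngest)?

200 million years; Ectasian

End of Calymmian = 1400 Ma; start of Stenian = 1200 Ma.
Gap = 1400 − 1200 = 200 Myr.
Periods wholly inside 1400–1200 Ma: Ectasian (1400–1200).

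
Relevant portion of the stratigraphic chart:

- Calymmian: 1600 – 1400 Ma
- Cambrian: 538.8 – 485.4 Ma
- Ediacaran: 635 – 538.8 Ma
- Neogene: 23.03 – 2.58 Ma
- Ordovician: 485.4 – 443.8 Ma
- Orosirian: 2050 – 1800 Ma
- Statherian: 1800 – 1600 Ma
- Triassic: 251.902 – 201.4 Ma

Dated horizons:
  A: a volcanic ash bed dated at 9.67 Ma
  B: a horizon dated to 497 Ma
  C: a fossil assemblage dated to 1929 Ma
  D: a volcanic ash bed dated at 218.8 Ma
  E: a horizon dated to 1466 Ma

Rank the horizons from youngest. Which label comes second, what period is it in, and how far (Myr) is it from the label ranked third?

Sorted youngest-first by Ma: A (9.67), D (218.8), B (497), E (1466), C (1929).
The second youngest is D at 218.8 Ma, which lies in 251.902–201.4 Ma: the Triassic.
The third youngest is B at 497 Ma; separation = |218.8 − 497| = 278.2 Myr.

D, in the Triassic; 278.2 million years to B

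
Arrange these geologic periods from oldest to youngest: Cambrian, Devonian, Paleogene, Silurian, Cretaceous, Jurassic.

Era membership (oldest first within each) — Paleozoic: Cambrian, Silurian, Devonian; Mesozoic: Jurassic, Cretaceous; Cenozoic: Paleogene. Paleozoic precedes Mesozoic, which precedes Cenozoic. Concatenating the groups in that era order gives oldest to youngest directly.

Cambrian, then Silurian, then Devonian, then Jurassic, then Cretaceous, then Paleogene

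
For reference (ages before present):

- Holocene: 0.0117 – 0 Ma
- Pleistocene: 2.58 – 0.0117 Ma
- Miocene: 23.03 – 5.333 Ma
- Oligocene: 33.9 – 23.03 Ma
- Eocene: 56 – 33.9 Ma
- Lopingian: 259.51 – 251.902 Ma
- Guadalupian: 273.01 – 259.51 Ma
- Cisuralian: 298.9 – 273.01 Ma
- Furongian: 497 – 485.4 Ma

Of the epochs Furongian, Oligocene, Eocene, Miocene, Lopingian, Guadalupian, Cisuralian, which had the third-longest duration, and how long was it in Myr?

Durations: Furongian 11.6; Oligocene 10.87; Eocene 22.1; Miocene 17.697; Lopingian 7.608; Guadalupian 13.5; Cisuralian 25.89 Myr.
Sorted longest-first: Cisuralian (25.89), Eocene (22.1), Miocene (17.697), Guadalupian (13.5), Furongian (11.6), Oligocene (10.87), Lopingian (7.608).
The third longest is Miocene at 17.697 Myr.

Miocene, 17.697 million years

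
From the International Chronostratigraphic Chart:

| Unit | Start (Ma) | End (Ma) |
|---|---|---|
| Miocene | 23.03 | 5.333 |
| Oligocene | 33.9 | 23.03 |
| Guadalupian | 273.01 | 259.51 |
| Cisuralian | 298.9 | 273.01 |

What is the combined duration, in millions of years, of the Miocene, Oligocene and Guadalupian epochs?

Each duration: Miocene = 17.697; Oligocene = 10.87; Guadalupian = 13.5.
Sum: 17.697 + 10.87 + 13.5 = 42.067 Myr.

42.067 million years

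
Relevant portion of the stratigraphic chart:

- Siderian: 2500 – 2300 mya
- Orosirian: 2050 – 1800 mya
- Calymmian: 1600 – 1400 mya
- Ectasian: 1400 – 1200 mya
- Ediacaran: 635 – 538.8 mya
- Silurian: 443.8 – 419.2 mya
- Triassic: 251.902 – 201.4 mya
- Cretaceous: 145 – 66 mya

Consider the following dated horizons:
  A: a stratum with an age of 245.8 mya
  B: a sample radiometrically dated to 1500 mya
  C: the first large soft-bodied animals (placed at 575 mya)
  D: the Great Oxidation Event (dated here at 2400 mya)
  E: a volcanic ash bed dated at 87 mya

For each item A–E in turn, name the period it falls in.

Match each age against the start–end ranges in the excerpt: A = 245.8 Ma → Triassic (251.902–201.4); B = 1500 Ma → Calymmian (1600–1400); C = 575 Ma → Ediacaran (635–538.8); D = 2400 Ma → Siderian (2500–2300); E = 87 Ma → Cretaceous (145–66).

A — Triassic; B — Calymmian; C — Ediacaran; D — Siderian; E — Cretaceous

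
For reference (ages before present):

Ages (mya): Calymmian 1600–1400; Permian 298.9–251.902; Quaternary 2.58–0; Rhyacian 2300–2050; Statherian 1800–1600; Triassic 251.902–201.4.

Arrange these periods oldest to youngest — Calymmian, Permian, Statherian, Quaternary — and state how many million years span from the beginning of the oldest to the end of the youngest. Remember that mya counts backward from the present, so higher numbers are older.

Statherian → Calymmian → Permian → Quaternary; total span 1800 Myr

Start ages (Ma): Statherian 1800, Calymmian 1600, Permian 298.9, Quaternary 2.58.
Ordered oldest to youngest: Statherian, Calymmian, Permian, Quaternary.
Span = 1800 − 0 = 1800 Myr.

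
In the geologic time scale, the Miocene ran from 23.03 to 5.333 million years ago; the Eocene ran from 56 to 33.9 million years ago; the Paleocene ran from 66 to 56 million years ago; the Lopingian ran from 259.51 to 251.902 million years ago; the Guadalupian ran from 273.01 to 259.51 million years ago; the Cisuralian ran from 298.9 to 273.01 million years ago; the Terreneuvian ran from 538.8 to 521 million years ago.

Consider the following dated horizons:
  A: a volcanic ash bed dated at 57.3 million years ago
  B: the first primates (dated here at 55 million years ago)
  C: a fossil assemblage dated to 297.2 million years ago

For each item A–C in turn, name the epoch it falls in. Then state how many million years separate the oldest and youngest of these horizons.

Match each age against the start–end ranges in the excerpt: A = 57.3 Ma → Paleocene (66–56); B = 55 Ma → Eocene (56–33.9); C = 297.2 Ma → Cisuralian (298.9–273.01).
The largest age is 297.2 Ma and the smallest is 55 Ma; their difference is 242.2 Myr.

A — Paleocene; B — Eocene; C — Cisuralian; span 242.2 million years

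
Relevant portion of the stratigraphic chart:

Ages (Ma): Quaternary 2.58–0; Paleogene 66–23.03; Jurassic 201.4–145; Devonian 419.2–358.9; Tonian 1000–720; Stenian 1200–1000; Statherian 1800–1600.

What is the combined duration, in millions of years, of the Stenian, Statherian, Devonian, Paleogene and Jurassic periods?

559.67 million years

Duration is start − end for each: (1200 − 1000) + (1800 − 1600) + (419.2 − 358.9) + (66 − 23.03) + (201.4 − 145).
That is 200 + 200 + 60.3 + 42.97 + 56.4, which totals 559.67 million years.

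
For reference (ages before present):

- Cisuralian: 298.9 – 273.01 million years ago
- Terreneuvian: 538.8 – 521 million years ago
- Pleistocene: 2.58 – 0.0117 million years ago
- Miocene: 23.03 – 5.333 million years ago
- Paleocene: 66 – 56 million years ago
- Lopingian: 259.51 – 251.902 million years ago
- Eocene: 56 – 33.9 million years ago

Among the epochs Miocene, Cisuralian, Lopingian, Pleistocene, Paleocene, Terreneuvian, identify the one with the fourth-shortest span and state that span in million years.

Start − end for each: Miocene 23.03 − 5.333 = 17.697; Cisuralian 298.9 − 273.01 = 25.89; Lopingian 259.51 − 251.902 = 7.608; Pleistocene 2.58 − 0.0117 = 2.5683; Paleocene 66 − 56 = 10; Terreneuvian 538.8 − 521 = 17.8.
Ranking these from shortest: Pleistocene < Lopingian < Paleocene < Miocene < Terreneuvian < Cisuralian.
Position 4 in that ranking is Miocene, which lasted 17.697 Myr.

Miocene, 17.697 million years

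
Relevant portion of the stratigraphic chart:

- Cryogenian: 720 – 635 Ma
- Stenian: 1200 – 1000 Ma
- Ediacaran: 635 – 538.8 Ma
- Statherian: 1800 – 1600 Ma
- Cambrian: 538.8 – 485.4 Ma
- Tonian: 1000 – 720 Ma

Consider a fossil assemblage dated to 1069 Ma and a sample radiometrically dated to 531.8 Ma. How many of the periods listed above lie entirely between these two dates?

3

The older date is 1069 Ma and the younger is 531.8 Ma.
Periods with start < 1069 and end > 531.8 Ma: Tonian (1000–720), Cryogenian (720–635), Ediacaran (635–538.8).
That is 3 complete periods.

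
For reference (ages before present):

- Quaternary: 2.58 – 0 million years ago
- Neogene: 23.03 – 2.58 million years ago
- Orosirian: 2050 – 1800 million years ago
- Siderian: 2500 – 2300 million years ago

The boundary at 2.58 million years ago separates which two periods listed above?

The Neogene ends at 2.58 million years ago and the Quaternary begins at 2.58 million years ago, so they share that boundary.

Neogene and Quaternary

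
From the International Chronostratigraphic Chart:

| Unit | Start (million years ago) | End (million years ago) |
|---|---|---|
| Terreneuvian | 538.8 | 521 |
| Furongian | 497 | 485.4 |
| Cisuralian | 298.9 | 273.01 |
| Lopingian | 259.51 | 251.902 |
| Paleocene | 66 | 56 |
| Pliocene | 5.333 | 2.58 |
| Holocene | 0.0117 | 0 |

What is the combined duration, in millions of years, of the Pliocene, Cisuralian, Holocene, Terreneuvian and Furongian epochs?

Duration is start − end for each: (5.333 − 2.58) + (298.9 − 273.01) + (0.0117 − 0) + (538.8 − 521) + (497 − 485.4).
That is 2.753 + 25.89 + 0.0117 + 17.8 + 11.6, which totals 58.0547 million years.

58.0547 million years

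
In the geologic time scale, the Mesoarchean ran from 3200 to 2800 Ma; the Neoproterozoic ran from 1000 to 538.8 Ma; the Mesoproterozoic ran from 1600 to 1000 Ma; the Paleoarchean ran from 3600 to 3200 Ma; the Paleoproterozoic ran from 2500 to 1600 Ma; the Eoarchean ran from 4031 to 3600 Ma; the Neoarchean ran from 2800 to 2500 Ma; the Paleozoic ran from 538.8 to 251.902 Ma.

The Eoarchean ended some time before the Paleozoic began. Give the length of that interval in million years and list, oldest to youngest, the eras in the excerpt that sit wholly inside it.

The Eoarchean closes at 3600 Ma and the Paleozoic opens at 538.8 Ma, so the interval is 3600 − 538.8 = 3061.2 Myr.
An era fits inside if it starts at or after 3600 Ma and ends at or before 538.8 Ma; oldest first that gives Paleoarchean, Mesoarchean, Neoarchean, Paleoproterozoic, Mesoproterozoic, Neoproterozoic.

3061.2 million years; Paleoarchean, Mesoarchean, Neoarchean, Paleoproterozoic, Mesoproterozoic, Neoproterozoic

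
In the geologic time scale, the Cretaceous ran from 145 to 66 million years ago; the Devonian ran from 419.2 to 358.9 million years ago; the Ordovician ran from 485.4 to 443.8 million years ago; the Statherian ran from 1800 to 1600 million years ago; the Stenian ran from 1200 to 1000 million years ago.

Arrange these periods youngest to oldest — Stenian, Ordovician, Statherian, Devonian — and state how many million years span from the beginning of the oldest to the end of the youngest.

From the excerpt: Stenian 1200–1000; Ordovician 485.4–443.8; Statherian 1800–1600; Devonian 419.2–358.9 (Ma).
Larger Ma is earlier, so the oldest is Statherian and the youngest is Devonian; youngest to oldest: Devonian, Ordovician, Stenian, Statherian.
Oldest start 1800 minus youngest end 358.9 gives 1441.1 Myr overall.

Devonian → Ordovician → Stenian → Statherian; total span 1441.1 Myr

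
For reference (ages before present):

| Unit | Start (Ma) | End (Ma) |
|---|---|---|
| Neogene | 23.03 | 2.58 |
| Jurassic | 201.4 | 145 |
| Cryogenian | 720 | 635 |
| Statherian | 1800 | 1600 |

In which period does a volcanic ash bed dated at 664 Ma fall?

664 Ma lies between 720 and 635 Ma, so it falls in the Cryogenian.

Cryogenian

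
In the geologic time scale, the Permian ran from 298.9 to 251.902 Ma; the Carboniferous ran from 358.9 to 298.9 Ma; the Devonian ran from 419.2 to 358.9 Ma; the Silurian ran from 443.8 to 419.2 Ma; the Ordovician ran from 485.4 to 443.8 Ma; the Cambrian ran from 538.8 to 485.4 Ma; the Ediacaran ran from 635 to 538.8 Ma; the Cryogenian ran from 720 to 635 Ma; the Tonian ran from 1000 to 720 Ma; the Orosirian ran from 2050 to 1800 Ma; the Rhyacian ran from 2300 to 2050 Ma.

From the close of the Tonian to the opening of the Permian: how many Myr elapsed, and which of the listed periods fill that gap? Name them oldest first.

The Tonian closes at 720 Ma and the Permian opens at 298.9 Ma, so the interval is 720 − 298.9 = 421.1 Myr.
A period fits inside if it starts at or after 720 Ma and ends at or before 298.9 Ma; oldest first that gives Cryogenian, Ediacaran, Cambrian, Ordovician, Silurian, Devonian, Carboniferous.

421.1 million years; Cryogenian, Ediacaran, Cambrian, Ordovician, Silurian, Devonian, Carboniferous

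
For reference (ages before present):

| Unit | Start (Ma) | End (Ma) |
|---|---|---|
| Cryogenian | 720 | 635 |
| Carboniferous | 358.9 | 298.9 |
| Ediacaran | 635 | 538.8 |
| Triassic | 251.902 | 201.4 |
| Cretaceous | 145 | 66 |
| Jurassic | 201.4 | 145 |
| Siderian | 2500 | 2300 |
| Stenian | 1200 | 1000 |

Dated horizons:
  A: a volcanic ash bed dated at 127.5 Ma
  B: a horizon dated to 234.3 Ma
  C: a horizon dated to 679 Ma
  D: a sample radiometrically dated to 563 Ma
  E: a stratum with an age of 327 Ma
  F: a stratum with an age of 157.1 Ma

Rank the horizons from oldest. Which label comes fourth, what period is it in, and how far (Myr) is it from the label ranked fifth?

Sorted oldest-first by Ma: C (679), D (563), E (327), B (234.3), F (157.1), A (127.5).
The fourth oldest is B at 234.3 Ma, which lies in 251.902–201.4 Ma: the Triassic.
The fifth oldest is F at 157.1 Ma; separation = |234.3 − 157.1| = 77.2 Myr.

B, in the Triassic; 77.2 million years to F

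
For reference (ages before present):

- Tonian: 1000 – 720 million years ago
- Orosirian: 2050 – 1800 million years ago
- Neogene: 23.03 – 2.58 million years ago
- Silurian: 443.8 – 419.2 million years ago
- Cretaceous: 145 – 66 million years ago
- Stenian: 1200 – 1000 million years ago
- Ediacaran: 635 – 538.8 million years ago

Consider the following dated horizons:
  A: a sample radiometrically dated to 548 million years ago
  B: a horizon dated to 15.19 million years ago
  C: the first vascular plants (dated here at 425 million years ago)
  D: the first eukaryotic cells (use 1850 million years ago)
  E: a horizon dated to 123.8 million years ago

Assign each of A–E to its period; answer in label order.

A: 548 Ma lies in 635–538.8 Ma, so Ediacaran.
B: 15.19 Ma lies in 23.03–2.58 Ma, so Neogene.
C: 425 Ma lies in 443.8–419.2 Ma, so Silurian.
D: 1850 Ma lies in 2050–1800 Ma, so Orosirian.
E: 123.8 Ma lies in 145–66 Ma, so Cretaceous.

A — Ediacaran; B — Neogene; C — Silurian; D — Orosirian; E — Cretaceous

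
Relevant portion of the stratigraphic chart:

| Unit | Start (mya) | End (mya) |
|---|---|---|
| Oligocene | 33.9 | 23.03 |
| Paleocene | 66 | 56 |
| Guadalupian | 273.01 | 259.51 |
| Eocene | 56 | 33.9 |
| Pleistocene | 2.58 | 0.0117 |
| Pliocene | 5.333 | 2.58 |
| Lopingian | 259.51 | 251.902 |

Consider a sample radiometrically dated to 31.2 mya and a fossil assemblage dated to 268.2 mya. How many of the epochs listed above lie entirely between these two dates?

The older date is 268.2 Ma and the younger is 31.2 Ma.
Epochs with start < 268.2 and end > 31.2 Ma: Lopingian (259.51–251.902), Paleocene (66–56), Eocene (56–33.9).
That is 3 complete epochs.

3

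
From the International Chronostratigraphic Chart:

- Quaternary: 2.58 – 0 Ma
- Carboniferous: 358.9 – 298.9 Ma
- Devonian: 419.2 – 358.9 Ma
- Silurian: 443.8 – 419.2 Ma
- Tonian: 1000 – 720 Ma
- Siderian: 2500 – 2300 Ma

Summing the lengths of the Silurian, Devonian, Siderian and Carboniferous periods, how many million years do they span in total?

344.9 million years

Duration is start − end for each: (443.8 − 419.2) + (419.2 − 358.9) + (2500 − 2300) + (358.9 − 298.9).
That is 24.6 + 60.3 + 200 + 60, which totals 344.9 million years.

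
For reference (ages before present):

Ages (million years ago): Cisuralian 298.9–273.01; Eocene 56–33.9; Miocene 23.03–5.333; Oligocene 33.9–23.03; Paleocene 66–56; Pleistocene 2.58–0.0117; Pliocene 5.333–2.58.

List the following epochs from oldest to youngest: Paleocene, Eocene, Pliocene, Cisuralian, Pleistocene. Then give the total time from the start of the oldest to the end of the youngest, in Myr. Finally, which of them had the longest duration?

Start ages (Ma): Cisuralian 298.9, Paleocene 66, Eocene 56, Pliocene 5.333, Pleistocene 2.58.
Ordered oldest to youngest: Cisuralian, Paleocene, Eocene, Pliocene, Pleistocene.
Span = 298.9 − 0.0117 = 298.8883 Myr.
Durations: Cisuralian 25.89, Eocene 22.1, Pliocene 2.753, Paleocene 10, Pleistocene 2.5683 → longest is Cisuralian (25.89 Myr).

Cisuralian, Paleocene, Eocene, Pliocene, Pleistocene; total span 298.8883 Myr; longest is Cisuralian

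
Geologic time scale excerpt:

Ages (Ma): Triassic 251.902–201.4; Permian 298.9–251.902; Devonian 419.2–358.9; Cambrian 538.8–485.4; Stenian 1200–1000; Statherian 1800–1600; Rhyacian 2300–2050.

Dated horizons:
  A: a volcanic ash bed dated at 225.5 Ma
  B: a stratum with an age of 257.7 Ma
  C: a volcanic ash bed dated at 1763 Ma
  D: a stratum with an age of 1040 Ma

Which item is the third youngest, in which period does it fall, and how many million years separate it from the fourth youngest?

Smaller Ma means younger, so youngest first: A 225.5 < B 257.7 < D 1040 < C 1763.
Counting 3 along gives D (1040 Ma); the excerpt puts that inside the Stenian, 1200–1000 Ma.
Next in line is C (1763 Ma), and 1763 − 1040 = 723 Myr.

D, in the Stenian; 723 million years to C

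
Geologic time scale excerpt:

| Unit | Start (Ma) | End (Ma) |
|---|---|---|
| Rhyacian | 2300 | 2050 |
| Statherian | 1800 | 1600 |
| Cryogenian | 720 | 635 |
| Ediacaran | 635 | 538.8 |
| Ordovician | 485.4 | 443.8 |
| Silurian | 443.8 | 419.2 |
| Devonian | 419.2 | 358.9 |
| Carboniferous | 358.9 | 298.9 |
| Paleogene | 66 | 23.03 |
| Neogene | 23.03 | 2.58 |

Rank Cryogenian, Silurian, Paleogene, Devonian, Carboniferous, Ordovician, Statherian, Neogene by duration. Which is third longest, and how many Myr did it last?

Devonian, 60.3 million years

Durations: Cryogenian 85; Silurian 24.6; Paleogene 42.97; Devonian 60.3; Carboniferous 60; Ordovician 41.6; Statherian 200; Neogene 20.45 Myr.
Sorted longest-first: Statherian (200), Cryogenian (85), Devonian (60.3), Carboniferous (60), Paleogene (42.97), Ordovician (41.6), Silurian (24.6), Neogene (20.45).
The third longest is Devonian at 60.3 Myr.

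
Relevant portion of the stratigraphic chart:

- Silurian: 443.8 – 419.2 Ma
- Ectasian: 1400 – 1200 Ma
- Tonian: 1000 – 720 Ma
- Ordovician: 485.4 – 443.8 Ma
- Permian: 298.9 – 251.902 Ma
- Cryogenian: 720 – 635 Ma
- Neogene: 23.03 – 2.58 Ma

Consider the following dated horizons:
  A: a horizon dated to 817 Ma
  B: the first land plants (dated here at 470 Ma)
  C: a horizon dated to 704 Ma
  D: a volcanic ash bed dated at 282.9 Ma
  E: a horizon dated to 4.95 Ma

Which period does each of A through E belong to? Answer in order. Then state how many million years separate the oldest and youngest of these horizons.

Match each age against the start–end ranges in the excerpt: A = 817 Ma → Tonian (1000–720); B = 470 Ma → Ordovician (485.4–443.8); C = 704 Ma → Cryogenian (720–635); D = 282.9 Ma → Permian (298.9–251.902); E = 4.95 Ma → Neogene (23.03–2.58).
The largest age is 817 Ma and the smallest is 4.95 Ma; their difference is 812.05 Myr.

A — Tonian; B — Ordovician; C — Cryogenian; D — Permian; E — Neogene; span 812.05 million years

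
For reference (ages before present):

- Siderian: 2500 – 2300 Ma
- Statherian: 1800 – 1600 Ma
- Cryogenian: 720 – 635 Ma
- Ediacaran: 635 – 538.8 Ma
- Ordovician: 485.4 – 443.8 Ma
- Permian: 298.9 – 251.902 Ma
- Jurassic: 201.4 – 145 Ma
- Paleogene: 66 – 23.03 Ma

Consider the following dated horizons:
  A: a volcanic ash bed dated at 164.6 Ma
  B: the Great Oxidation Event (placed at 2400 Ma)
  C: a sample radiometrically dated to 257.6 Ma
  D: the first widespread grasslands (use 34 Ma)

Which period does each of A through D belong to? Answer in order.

A: 164.6 Ma lies in 201.4–145 Ma, so Jurassic.
B: 2400 Ma lies in 2500–2300 Ma, so Siderian.
C: 257.6 Ma lies in 298.9–251.902 Ma, so Permian.
D: 34 Ma lies in 66–23.03 Ma, so Paleogene.

A — Jurassic; B — Siderian; C — Permian; D — Paleogene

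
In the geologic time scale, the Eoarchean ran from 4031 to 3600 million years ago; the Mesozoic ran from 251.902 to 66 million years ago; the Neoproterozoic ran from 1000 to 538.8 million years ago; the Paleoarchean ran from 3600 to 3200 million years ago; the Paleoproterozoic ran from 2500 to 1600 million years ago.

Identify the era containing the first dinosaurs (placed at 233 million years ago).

Mesozoic

233 Ma lies between 251.902 and 66 Ma, so it falls in the Mesozoic.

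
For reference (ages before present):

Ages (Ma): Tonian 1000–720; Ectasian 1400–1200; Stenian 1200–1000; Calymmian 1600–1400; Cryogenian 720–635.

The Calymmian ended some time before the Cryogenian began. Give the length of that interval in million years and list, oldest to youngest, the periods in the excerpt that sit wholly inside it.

The Calymmian closes at 1400 Ma and the Cryogenian opens at 720 Ma, so the interval is 1400 − 720 = 680 Myr.
A period fits inside if it starts at or after 1400 Ma and ends at or before 720 Ma; oldest first that gives Ectasian, Stenian, Tonian.

680 million years; Ectasian, Stenian, Tonian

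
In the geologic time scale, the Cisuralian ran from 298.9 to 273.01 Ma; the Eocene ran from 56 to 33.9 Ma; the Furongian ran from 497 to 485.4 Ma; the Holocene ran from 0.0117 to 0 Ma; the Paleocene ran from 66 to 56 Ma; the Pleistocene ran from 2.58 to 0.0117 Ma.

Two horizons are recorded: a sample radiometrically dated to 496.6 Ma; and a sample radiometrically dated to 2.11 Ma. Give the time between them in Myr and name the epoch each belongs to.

Elapsed time: 496.6 − 2.11 = 494.49 Myr.
496.6 Ma lies within 497–485.4 Ma: Furongian.
2.11 Ma lies within 2.58–0.0117 Ma: Pleistocene.

494.49 million years apart; the first in the Furongian, the second in the Pleistocene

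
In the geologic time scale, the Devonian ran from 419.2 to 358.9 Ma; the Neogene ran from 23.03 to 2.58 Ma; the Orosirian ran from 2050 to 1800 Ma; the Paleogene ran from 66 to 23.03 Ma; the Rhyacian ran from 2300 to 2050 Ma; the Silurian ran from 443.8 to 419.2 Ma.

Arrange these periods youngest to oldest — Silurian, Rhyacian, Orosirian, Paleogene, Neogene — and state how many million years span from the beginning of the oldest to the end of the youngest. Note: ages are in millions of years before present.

Neogene → Paleogene → Silurian → Orosirian → Rhyacian; total span 2297.42 Myr

From the excerpt: Silurian 443.8–419.2; Rhyacian 2300–2050; Orosirian 2050–1800; Paleogene 66–23.03; Neogene 23.03–2.58 (Ma).
Larger Ma is earlier, so the oldest is Rhyacian and the youngest is Neogene; youngest to oldest: Neogene, Paleogene, Silurian, Orosirian, Rhyacian.
Oldest start 2300 minus youngest end 2.58 gives 2297.42 Myr overall.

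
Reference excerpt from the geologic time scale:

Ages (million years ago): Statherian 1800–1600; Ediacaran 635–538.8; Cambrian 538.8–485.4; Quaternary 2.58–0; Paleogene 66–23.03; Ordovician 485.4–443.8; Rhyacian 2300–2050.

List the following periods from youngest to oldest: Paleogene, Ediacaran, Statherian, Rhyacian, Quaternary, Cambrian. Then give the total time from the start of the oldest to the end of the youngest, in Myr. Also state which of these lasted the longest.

Quaternary → Paleogene → Cambrian → Ediacaran → Statherian → Rhyacian; total span 2300 Myr; longest is Rhyacian

From the excerpt: Paleogene 66–23.03; Ediacaran 635–538.8; Statherian 1800–1600; Rhyacian 2300–2050; Quaternary 2.58–0; Cambrian 538.8–485.4 (Ma).
Larger Ma is earlier, so the oldest is Rhyacian and the youngest is Quaternary; youngest to oldest: Quaternary, Paleogene, Cambrian, Ediacaran, Statherian, Rhyacian.
Oldest start 2300 minus youngest end 0 gives 2300 Myr overall.
Individual lengths (start − end): Ediacaran 96.2; Cambrian 53.4; Paleogene 42.97; Statherian 200; Quaternary 2.58; Rhyacian 250. The largest is Rhyacian at 250 Myr.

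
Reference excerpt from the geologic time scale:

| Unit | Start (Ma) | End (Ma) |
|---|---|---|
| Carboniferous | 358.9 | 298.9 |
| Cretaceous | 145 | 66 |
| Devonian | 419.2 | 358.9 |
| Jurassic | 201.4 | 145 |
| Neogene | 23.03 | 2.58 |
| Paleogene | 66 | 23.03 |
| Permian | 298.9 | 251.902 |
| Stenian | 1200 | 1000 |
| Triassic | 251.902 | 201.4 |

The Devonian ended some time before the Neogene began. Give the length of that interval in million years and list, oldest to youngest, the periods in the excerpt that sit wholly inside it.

335.87 million years; Carboniferous, Permian, Triassic, Jurassic, Cretaceous, Paleogene

The Devonian closes at 358.9 Ma and the Neogene opens at 23.03 Ma, so the interval is 358.9 − 23.03 = 335.87 Myr.
A period fits inside if it starts at or after 358.9 Ma and ends at or before 23.03 Ma; oldest first that gives Carboniferous, Permian, Triassic, Jurassic, Cretaceous, Paleogene.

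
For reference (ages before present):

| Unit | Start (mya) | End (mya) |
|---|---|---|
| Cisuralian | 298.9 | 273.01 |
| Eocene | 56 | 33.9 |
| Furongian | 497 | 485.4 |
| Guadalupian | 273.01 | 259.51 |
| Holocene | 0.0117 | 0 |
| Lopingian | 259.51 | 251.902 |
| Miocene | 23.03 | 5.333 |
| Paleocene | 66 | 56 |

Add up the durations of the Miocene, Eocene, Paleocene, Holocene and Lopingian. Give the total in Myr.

Duration is start − end for each: (23.03 − 5.333) + (56 − 33.9) + (66 − 56) + (0.0117 − 0) + (259.51 − 251.902).
That is 17.697 + 22.1 + 10 + 0.0117 + 7.608, which totals 57.4167 million years.

57.4167 million years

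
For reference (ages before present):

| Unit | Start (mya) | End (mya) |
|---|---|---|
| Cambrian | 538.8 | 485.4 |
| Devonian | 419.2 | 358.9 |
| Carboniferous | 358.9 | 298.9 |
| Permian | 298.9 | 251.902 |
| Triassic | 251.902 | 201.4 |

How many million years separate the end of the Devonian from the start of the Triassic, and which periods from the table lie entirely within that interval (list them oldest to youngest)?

End of Devonian = 358.9 Ma; start of Triassic = 251.902 Ma.
Gap = 358.9 − 251.902 = 106.998 Myr.
Periods wholly inside 358.9–251.902 Ma: Carboniferous (358.9–298.9), Permian (298.9–251.902).

106.998 million years; Carboniferous, Permian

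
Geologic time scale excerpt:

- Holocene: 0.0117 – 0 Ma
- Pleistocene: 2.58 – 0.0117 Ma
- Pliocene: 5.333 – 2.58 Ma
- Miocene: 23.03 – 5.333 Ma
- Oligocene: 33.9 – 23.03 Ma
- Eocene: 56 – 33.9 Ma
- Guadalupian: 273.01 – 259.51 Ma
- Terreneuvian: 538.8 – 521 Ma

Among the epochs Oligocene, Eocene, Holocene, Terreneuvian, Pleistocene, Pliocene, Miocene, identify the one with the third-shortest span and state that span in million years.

Pliocene, 2.753 million years

Start − end for each: Oligocene 33.9 − 23.03 = 10.87; Eocene 56 − 33.9 = 22.1; Holocene 0.0117 − 0 = 0.0117; Terreneuvian 538.8 − 521 = 17.8; Pleistocene 2.58 − 0.0117 = 2.5683; Pliocene 5.333 − 2.58 = 2.753; Miocene 23.03 − 5.333 = 17.697.
Ranking these from shortest: Holocene < Pleistocene < Pliocene < Oligocene < Miocene < Terreneuvian < Eocene.
Position 3 in that ranking is Pliocene, which lasted 2.753 Myr.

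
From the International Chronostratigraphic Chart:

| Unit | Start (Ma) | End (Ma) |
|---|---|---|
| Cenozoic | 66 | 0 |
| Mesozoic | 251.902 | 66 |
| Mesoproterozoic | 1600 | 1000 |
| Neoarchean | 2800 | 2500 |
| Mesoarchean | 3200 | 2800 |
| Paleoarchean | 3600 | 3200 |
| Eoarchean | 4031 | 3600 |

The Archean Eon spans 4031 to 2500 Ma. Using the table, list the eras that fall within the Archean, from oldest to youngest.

Eoarchean, Paleoarchean, Mesoarchean, Neoarchean

Eras with both bounds inside 4031–2500 Ma: Eoarchean (4031–3600), Paleoarchean (3600–3200), Mesoarchean (3200–2800), Neoarchean (2800–2500).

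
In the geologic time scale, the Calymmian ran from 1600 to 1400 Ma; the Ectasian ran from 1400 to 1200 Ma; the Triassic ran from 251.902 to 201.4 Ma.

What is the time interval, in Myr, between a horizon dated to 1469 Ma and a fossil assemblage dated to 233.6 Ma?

1469 − 233.6 = 1235.4 million years.

1235.4 million years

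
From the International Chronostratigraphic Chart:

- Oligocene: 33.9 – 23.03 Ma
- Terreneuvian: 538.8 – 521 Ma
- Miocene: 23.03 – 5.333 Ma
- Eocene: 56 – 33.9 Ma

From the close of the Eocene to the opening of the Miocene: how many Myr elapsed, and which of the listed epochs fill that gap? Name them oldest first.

10.87 million years; Oligocene

End of Eocene = 33.9 Ma; start of Miocene = 23.03 Ma.
Gap = 33.9 − 23.03 = 10.87 Myr.
Epochs wholly inside 33.9–23.03 Ma: Oligocene (33.9–23.03).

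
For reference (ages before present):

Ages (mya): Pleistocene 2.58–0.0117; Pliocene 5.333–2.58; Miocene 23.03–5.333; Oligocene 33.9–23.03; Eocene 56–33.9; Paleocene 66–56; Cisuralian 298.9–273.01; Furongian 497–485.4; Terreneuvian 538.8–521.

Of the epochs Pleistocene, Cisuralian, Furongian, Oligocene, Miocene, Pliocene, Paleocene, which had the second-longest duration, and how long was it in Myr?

Durations: Pleistocene 2.5683; Cisuralian 25.89; Furongian 11.6; Oligocene 10.87; Miocene 17.697; Pliocene 2.753; Paleocene 10 Myr.
Sorted longest-first: Cisuralian (25.89), Miocene (17.697), Furongian (11.6), Oligocene (10.87), Paleocene (10), Pliocene (2.753), Pleistocene (2.5683).
The second longest is Miocene at 17.697 Myr.

Miocene, 17.697 million years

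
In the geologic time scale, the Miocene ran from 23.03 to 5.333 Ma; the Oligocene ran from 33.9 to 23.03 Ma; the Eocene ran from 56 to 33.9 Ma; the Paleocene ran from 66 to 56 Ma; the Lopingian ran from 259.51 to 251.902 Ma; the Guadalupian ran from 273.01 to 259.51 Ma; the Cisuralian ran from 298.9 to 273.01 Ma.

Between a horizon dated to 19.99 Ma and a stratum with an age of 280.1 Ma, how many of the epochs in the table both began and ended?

5

The older date is 280.1 Ma and the younger is 19.99 Ma.
Epochs with start < 280.1 and end > 19.99 Ma: Guadalupian (273.01–259.51), Lopingian (259.51–251.902), Paleocene (66–56), Eocene (56–33.9), Oligocene (33.9–23.03).
That is 5 complete epochs.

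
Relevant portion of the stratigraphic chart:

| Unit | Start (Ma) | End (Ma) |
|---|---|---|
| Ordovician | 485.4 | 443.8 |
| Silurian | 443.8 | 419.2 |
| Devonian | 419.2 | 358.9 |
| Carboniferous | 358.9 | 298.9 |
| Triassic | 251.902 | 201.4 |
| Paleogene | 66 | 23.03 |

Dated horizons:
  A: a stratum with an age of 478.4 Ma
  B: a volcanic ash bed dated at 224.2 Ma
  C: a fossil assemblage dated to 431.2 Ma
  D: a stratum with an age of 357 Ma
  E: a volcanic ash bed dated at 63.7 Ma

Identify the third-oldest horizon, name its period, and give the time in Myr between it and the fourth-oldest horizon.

Sorted oldest-first by Ma: A (478.4), C (431.2), D (357), B (224.2), E (63.7).
The third oldest is D at 357 Ma, which lies in 358.9–298.9 Ma: the Carboniferous.
The fourth oldest is B at 224.2 Ma; separation = |357 − 224.2| = 132.8 Myr.

D, in the Carboniferous; 132.8 million years to B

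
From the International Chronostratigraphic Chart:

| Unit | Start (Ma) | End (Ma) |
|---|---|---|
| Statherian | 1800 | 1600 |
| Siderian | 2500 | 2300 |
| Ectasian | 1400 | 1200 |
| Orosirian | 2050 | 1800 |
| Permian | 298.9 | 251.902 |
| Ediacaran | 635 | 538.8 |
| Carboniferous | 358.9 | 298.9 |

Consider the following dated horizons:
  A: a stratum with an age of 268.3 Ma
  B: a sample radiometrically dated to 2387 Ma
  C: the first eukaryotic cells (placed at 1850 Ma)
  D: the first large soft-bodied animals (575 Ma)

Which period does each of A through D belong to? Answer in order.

Match each age against the start–end ranges in the excerpt: A = 268.3 Ma → Permian (298.9–251.902); B = 2387 Ma → Siderian (2500–2300); C = 1850 Ma → Orosirian (2050–1800); D = 575 Ma → Ediacaran (635–538.8).

A — Permian; B — Siderian; C — Orosirian; D — Ediacaran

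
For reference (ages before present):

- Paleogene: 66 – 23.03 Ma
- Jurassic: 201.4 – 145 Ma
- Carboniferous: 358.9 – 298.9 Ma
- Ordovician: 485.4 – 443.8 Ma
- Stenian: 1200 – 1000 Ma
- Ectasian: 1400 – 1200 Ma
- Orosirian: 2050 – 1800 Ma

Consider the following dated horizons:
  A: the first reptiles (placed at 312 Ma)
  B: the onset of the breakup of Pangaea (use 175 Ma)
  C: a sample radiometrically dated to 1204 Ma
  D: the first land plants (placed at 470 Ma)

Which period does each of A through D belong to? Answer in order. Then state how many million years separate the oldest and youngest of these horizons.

A — Carboniferous; B — Jurassic; C — Ectasian; D — Ordovician; span 1029 million years

Match each age against the start–end ranges in the excerpt: A = 312 Ma → Carboniferous (358.9–298.9); B = 175 Ma → Jurassic (201.4–145); C = 1204 Ma → Ectasian (1400–1200); D = 470 Ma → Ordovician (485.4–443.8).
The largest age is 1204 Ma and the smallest is 175 Ma; their difference is 1029 Myr.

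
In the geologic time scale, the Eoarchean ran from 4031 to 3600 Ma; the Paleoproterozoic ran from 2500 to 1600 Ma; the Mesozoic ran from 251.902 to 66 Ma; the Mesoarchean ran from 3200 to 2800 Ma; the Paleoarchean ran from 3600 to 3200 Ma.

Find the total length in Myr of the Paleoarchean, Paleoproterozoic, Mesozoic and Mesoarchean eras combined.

Each duration: Paleoarchean = 400; Paleoproterozoic = 900; Mesozoic = 185.902; Mesoarchean = 400.
Sum: 400 + 900 + 185.902 + 400 = 1885.902 Myr.

1885.902 million years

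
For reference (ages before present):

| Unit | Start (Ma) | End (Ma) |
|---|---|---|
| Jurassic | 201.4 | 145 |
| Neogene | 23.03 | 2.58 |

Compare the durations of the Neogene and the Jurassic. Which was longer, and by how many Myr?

Jurassic, by 35.95 million years

Neogene: 23.03 − 2.58 = 20.45 Myr.
Jurassic: 201.4 − 145 = 56.4 Myr.
Difference: 56.4 − 20.45 = 35.95 Myr, so the Jurassic was longer.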